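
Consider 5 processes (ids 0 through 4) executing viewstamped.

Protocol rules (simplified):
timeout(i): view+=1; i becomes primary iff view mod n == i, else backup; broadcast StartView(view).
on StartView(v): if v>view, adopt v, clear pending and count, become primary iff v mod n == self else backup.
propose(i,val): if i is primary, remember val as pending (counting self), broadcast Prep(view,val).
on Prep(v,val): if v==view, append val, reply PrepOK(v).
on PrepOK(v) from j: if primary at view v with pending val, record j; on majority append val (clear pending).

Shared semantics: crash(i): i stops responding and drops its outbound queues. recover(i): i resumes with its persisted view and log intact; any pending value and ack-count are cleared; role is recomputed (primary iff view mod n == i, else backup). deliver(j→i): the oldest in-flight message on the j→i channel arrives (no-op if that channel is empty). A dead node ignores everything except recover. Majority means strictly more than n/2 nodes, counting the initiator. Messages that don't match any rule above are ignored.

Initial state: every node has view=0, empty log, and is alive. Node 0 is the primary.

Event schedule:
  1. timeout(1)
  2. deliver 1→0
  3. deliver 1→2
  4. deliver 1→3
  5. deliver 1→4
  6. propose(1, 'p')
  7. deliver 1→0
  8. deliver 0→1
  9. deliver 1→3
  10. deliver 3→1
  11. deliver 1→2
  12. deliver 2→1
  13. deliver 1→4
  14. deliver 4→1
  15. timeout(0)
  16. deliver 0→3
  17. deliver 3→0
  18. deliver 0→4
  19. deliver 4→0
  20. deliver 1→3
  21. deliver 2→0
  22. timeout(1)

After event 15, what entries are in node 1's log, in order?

e1 timeout(1): 1[prim,v=1,-]
e2 deliver 1→0: 0[back,v=1,-]
e3 deliver 1→2: 2[back,v=1,-]
e4 deliver 1→3: 3[back,v=1,-]
e5 deliver 1→4: 4[back,v=1,-]
e6 propose(1,'p'): ·
e7 deliver 1→0: 0[back,v=1,p]
e8 deliver 0→1: ·
e9 deliver 1→3: 3[back,v=1,p]
e10 deliver 3→1: 1[prim,v=1,p]
e11 deliver 1→2: 2[back,v=1,p]
e12 deliver 2→1: ·
e13 deliver 1→4: 4[back,v=1,p]
e14 deliver 4→1: ·
e15 timeout(0): 0[back,v=2,p]

p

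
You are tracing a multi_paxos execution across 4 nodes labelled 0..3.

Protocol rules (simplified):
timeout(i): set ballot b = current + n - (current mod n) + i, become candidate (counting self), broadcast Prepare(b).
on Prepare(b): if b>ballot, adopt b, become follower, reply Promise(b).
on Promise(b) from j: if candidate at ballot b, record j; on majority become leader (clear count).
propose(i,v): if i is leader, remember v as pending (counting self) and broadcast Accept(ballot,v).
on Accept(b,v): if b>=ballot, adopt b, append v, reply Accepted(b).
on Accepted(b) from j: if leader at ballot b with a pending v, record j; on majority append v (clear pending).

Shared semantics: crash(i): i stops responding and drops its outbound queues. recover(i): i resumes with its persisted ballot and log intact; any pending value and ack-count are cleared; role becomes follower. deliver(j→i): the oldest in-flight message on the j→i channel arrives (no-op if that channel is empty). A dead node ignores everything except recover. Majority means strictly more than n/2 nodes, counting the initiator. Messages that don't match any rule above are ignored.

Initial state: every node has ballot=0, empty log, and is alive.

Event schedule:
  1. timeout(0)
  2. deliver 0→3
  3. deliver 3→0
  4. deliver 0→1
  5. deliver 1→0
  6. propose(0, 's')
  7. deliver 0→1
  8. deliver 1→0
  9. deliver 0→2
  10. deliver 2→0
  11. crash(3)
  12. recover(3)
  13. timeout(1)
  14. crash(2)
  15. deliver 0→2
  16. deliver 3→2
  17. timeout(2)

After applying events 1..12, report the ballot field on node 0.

4

e1 timeout(0): 0[cand,b=4,-]
e2 deliver 0→3: 3[foll,b=4,-]
e3 deliver 3→0: ·
e4 deliver 0→1: 1[foll,b=4,-]
e5 deliver 1→0: 0[lead,b=4,-]
e6 propose(0,'s'): ·
e7 deliver 0→1: 1[foll,b=4,s]
e8 deliver 1→0: ·
e9 deliver 0→2: 2[foll,b=4,-]
e10 deliver 2→0: ·
e11 crash(3): 3[✗foll,b=4,-]
e12 recover(3): 3[foll,b=4,-]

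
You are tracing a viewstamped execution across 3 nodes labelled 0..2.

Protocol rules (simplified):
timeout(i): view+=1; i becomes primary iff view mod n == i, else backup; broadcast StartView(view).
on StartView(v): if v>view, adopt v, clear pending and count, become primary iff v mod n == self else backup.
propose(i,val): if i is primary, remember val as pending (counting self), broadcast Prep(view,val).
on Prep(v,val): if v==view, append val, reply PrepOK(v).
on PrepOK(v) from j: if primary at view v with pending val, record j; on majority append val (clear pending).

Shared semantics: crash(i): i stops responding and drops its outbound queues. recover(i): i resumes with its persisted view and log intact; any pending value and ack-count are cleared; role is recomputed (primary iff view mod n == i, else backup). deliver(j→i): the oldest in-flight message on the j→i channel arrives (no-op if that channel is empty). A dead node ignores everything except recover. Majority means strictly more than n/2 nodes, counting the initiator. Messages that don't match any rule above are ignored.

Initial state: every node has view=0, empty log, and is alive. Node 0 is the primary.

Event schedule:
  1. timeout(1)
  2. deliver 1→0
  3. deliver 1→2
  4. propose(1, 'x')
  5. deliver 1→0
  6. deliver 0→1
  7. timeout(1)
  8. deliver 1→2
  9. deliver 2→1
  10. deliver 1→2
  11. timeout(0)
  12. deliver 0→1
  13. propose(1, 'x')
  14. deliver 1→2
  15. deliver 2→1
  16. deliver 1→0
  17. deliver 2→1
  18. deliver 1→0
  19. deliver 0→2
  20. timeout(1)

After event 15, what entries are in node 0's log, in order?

x

[1] timeout(1) → N1(prim v1 [-])
[2] deliver 1→0 → N0(back v1 [-])
[3] deliver 1→2 → N2(back v1 [-])
[4] propose(1,'x') → ∅
[5] deliver 1→0 → N0(back v1 [x])
[6] deliver 0→1 → N1(prim v1 [x])
[7] timeout(1) → N1(back v2 [x])
[8] deliver 1→2 → N2(back v1 [x])
[9] deliver 2→1 → ∅
[10] deliver 1→2 → N2(prim v2 [x])
[11] timeout(0) → N0(back v2 [x])
[12] deliver 0→1 → ∅
[13] propose(1,'x') → ∅
[14] deliver 1→2 → ∅
[15] deliver 2→1 → ∅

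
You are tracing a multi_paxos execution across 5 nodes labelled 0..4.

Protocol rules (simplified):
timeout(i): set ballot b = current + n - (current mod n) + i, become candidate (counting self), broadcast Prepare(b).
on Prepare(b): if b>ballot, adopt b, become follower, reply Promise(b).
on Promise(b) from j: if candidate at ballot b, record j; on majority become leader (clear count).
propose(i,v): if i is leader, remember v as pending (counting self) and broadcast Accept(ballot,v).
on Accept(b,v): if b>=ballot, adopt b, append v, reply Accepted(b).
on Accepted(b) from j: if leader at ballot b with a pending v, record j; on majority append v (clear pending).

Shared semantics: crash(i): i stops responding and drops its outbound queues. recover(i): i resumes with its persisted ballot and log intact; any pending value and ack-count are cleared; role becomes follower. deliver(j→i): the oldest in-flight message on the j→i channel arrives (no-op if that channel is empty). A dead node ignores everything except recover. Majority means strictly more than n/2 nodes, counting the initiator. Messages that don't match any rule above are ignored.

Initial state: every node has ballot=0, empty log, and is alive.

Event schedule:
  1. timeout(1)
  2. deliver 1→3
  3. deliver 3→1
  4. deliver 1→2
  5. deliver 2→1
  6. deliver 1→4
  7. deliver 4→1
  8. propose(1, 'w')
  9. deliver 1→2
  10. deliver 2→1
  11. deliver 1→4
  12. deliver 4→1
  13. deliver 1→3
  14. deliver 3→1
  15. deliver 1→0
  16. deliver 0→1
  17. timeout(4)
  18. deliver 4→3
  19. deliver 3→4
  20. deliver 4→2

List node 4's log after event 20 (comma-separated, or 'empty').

w

step 1 timeout(1): 1={cand,b=6,log=-}
step 2 deliver 1→3: 3={foll,b=6,log=-}
step 3 deliver 3→1: —
step 4 deliver 1→2: 2={foll,b=6,log=-}
step 5 deliver 2→1: 1={lead,b=6,log=-}
step 6 deliver 1→4: 4={foll,b=6,log=-}
step 7 deliver 4→1: —
step 8 propose(1,'w'): —
step 9 deliver 1→2: 2={foll,b=6,log=w}
step 10 deliver 2→1: —
step 11 deliver 1→4: 4={foll,b=6,log=w}
step 12 deliver 4→1: 1={lead,b=6,log=w}
step 13 deliver 1→3: 3={foll,b=6,log=w}
step 14 deliver 3→1: —
step 15 deliver 1→0: 0={foll,b=6,log=-}
step 16 deliver 0→1: —
step 17 timeout(4): 4={cand,b=14,log=w}
step 18 deliver 4→3: 3={foll,b=14,log=w}
step 19 deliver 3→4: —
step 20 deliver 4→2: 2={foll,b=14,log=w}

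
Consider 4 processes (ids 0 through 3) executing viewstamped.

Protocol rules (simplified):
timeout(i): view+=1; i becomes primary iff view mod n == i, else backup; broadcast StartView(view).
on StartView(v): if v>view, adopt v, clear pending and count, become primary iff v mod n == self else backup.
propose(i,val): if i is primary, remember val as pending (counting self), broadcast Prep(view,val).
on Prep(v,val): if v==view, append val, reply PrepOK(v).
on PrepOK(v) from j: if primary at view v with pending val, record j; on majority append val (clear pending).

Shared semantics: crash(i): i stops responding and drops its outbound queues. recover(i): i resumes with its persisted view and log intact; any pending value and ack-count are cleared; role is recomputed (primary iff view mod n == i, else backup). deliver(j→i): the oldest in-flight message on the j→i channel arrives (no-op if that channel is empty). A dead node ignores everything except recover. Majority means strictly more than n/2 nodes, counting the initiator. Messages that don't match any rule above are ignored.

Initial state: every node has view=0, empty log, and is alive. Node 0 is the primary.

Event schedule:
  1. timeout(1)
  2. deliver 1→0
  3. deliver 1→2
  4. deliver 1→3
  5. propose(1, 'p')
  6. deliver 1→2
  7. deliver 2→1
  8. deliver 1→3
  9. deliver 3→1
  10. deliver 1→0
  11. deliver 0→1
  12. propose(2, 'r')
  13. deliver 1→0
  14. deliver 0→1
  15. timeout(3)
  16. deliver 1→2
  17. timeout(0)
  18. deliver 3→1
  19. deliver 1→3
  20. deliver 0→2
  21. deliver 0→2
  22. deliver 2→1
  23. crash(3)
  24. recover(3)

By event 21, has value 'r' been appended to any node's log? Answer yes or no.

no

[1] timeout(1) → N1(prim v1 [-])
[2] deliver 1→0 → N0(back v1 [-])
[3] deliver 1→2 → N2(back v1 [-])
[4] deliver 1→3 → N3(back v1 [-])
[5] propose(1,'p') → ∅
[6] deliver 1→2 → N2(back v1 [p])
[7] deliver 2→1 → ∅
[8] deliver 1→3 → N3(back v1 [p])
[9] deliver 3→1 → N1(prim v1 [p])
[10] deliver 1→0 → N0(back v1 [p])
[11] deliver 0→1 → ∅
[12] propose(2,'r') → ∅
[13] deliver 1→0 → ∅
[14] deliver 0→1 → ∅
[15] timeout(3) → N3(back v2 [p])
[16] deliver 1→2 → ∅
[17] timeout(0) → N0(back v2 [p])
[18] deliver 3→1 → N1(back v2 [p])
[19] deliver 1→3 → ∅
[20] deliver 0→2 → N2(prim v2 [p])
[21] deliver 0→2 → ∅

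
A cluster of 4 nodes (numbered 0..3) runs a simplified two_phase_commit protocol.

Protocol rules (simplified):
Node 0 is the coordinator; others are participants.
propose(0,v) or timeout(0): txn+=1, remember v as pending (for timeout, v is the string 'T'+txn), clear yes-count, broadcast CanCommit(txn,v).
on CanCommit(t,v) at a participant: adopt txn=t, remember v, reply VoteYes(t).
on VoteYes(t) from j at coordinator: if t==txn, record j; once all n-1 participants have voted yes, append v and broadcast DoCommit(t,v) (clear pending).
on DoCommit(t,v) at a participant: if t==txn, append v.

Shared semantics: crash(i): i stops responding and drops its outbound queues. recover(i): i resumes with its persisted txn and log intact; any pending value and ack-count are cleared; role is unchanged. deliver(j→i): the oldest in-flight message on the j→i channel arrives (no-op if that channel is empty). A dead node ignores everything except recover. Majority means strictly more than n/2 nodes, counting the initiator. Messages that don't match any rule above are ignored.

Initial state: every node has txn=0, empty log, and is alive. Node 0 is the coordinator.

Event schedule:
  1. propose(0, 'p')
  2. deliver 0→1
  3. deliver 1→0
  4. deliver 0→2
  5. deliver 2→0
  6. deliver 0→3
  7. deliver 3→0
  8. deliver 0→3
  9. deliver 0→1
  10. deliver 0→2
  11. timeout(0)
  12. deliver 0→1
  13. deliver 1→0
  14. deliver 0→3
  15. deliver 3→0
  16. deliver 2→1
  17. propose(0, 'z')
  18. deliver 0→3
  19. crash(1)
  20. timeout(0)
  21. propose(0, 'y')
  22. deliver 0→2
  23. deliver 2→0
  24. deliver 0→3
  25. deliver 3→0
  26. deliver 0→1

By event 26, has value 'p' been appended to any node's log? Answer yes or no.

yes

1. propose(0,'p'):  <0:coor t1 ->
2. deliver 0→1:  <1:part t1 ->
3. deliver 1→0:  nop
4. deliver 0→2:  <2:part t1 ->
5. deliver 2→0:  nop
6. deliver 0→3:  <3:part t1 ->
7. deliver 3→0:  <0:coor t1 p>
8. deliver 0→3:  <3:part t1 p>
9. deliver 0→1:  <1:part t1 p>
10. deliver 0→2:  <2:part t1 p>
11. timeout(0):  <0:coor t2 p>
12. deliver 0→1:  <1:part t2 p>
13. deliver 1→0:  nop
14. deliver 0→3:  <3:part t2 p>
15. deliver 3→0:  nop
16. deliver 2→1:  nop
17. propose(0,'z'):  <0:coor t3 p>
18. deliver 0→3:  <3:part t3 p>
19. crash(1):  <1:✗part t2 p>
20. timeout(0):  <0:coor t4 p>
21. propose(0,'y'):  <0:coor t5 p>
22. deliver 0→2:  <2:part t2 p>
23. deliver 2→0:  nop
24. deliver 0→3:  <3:part t4 p>
25. deliver 3→0:  nop
26. deliver 0→1:  nop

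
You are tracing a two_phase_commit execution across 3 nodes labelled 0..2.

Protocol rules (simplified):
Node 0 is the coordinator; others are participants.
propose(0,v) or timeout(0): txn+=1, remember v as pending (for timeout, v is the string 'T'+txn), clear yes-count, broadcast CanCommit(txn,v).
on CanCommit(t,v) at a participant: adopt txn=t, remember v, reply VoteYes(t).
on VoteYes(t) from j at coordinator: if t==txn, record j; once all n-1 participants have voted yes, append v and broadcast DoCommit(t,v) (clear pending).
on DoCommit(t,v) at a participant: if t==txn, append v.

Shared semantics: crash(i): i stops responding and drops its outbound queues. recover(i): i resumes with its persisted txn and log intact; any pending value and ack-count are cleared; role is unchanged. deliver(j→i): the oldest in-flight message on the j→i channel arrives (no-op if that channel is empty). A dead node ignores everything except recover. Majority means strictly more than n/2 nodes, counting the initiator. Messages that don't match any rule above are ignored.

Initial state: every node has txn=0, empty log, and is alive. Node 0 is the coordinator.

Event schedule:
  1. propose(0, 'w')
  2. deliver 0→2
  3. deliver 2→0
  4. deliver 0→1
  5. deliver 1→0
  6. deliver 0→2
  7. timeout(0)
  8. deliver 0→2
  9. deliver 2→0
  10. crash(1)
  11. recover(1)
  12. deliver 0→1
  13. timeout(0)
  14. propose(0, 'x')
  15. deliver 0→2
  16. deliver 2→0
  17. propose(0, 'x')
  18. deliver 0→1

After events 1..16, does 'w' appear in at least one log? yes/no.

yes

1. propose(0,'w'):  <0:coor t1 ->
2. deliver 0→2:  <2:part t1 ->
3. deliver 2→0:  nop
4. deliver 0→1:  <1:part t1 ->
5. deliver 1→0:  <0:coor t1 w>
6. deliver 0→2:  <2:part t1 w>
7. timeout(0):  <0:coor t2 w>
8. deliver 0→2:  <2:part t2 w>
9. deliver 2→0:  nop
10. crash(1):  <1:✗part t1 ->
11. recover(1):  <1:part t1 ->
12. deliver 0→1:  <1:part t1 w>
13. timeout(0):  <0:coor t3 w>
14. propose(0,'x'):  <0:coor t4 w>
15. deliver 0→2:  <2:part t3 w>
16. deliver 2→0:  nop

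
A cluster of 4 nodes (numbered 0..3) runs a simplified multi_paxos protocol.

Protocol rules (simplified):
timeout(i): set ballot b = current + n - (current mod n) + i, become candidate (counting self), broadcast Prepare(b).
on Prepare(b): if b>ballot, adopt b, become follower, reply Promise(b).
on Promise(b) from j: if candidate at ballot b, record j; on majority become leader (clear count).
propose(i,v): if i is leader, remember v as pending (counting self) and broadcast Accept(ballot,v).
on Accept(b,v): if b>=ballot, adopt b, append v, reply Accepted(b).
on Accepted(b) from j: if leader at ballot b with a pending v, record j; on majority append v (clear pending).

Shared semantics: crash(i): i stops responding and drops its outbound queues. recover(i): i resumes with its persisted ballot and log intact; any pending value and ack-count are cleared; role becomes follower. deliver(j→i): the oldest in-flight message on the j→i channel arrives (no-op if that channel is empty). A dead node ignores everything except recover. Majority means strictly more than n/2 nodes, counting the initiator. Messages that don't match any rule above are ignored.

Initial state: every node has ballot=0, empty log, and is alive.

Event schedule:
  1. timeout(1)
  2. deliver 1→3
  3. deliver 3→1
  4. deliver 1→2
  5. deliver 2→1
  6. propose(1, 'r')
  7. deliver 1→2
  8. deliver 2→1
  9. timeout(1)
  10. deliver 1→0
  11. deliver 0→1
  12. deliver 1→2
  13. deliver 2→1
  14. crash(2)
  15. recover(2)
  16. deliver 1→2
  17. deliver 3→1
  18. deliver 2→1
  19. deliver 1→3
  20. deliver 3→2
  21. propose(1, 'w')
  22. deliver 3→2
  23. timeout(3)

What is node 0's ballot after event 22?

e1 timeout(1): 1[cand,b=5,-]
e2 deliver 1→3: 3[foll,b=5,-]
e3 deliver 3→1: ·
e4 deliver 1→2: 2[foll,b=5,-]
e5 deliver 2→1: 1[lead,b=5,-]
e6 propose(1,'r'): ·
e7 deliver 1→2: 2[foll,b=5,r]
e8 deliver 2→1: ·
e9 timeout(1): 1[cand,b=9,-]
e10 deliver 1→0: 0[foll,b=5,-]
e11 deliver 0→1: ·
e12 deliver 1→2: 2[foll,b=9,r]
e13 deliver 2→1: ·
e14 crash(2): 2[✗foll,b=9,r]
e15 recover(2): 2[foll,b=9,r]
e16 deliver 1→2: ·
e17 deliver 3→1: ·
e18 deliver 2→1: ·
e19 deliver 1→3: 3[foll,b=5,r]
e20 deliver 3→2: ·
e21 propose(1,'w'): ·
e22 deliver 3→2: ·

5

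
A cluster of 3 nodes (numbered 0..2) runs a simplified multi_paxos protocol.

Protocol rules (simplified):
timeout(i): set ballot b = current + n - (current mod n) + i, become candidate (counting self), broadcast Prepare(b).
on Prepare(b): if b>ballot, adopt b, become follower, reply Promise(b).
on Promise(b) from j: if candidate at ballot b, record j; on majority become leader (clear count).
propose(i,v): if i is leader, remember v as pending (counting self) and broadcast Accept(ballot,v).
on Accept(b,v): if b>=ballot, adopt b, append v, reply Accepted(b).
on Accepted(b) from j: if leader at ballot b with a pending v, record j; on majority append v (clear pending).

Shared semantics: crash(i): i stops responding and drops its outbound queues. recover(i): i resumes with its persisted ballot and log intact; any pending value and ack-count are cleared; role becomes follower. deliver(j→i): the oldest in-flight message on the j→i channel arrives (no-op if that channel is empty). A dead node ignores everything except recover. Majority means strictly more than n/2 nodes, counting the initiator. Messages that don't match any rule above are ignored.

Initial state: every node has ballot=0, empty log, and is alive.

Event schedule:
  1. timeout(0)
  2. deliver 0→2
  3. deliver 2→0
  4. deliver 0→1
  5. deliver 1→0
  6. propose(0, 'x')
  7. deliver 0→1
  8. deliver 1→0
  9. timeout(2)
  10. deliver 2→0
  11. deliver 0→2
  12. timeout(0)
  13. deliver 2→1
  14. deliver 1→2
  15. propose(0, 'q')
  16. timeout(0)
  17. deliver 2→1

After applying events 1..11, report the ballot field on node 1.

e1 timeout(0): 0[cand,b=3,-]
e2 deliver 0→2: 2[foll,b=3,-]
e3 deliver 2→0: 0[lead,b=3,-]
e4 deliver 0→1: 1[foll,b=3,-]
e5 deliver 1→0: ·
e6 propose(0,'x'): ·
e7 deliver 0→1: 1[foll,b=3,x]
e8 deliver 1→0: 0[lead,b=3,x]
e9 timeout(2): 2[cand,b=8,-]
e10 deliver 2→0: 0[foll,b=8,x]
e11 deliver 0→2: ·

3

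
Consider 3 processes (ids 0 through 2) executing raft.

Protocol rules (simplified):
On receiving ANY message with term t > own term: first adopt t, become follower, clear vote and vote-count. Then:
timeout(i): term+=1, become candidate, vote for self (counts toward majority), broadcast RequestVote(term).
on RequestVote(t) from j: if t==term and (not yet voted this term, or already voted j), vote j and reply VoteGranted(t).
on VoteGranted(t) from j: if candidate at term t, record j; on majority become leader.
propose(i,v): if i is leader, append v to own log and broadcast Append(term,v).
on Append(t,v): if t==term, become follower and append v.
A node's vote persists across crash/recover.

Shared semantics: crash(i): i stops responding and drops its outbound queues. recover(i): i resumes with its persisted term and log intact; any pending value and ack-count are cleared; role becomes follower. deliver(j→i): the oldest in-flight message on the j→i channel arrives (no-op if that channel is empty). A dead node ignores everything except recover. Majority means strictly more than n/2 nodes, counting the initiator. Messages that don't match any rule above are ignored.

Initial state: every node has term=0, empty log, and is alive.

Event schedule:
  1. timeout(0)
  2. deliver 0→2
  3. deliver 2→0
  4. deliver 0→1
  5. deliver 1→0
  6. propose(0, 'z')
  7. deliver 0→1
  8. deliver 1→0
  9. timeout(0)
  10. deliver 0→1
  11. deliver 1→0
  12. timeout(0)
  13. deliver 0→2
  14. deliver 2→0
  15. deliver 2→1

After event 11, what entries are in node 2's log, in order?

empty

e1 timeout(0): 0[cand,t=1,-]
e2 deliver 0→2: 2[foll,t=1,-]
e3 deliver 2→0: 0[lead,t=1,-]
e4 deliver 0→1: 1[foll,t=1,-]
e5 deliver 1→0: ·
e6 propose(0,'z'): 0[lead,t=1,z]
e7 deliver 0→1: 1[foll,t=1,z]
e8 deliver 1→0: ·
e9 timeout(0): 0[cand,t=2,z]
e10 deliver 0→1: 1[foll,t=2,z]
e11 deliver 1→0: 0[lead,t=2,z]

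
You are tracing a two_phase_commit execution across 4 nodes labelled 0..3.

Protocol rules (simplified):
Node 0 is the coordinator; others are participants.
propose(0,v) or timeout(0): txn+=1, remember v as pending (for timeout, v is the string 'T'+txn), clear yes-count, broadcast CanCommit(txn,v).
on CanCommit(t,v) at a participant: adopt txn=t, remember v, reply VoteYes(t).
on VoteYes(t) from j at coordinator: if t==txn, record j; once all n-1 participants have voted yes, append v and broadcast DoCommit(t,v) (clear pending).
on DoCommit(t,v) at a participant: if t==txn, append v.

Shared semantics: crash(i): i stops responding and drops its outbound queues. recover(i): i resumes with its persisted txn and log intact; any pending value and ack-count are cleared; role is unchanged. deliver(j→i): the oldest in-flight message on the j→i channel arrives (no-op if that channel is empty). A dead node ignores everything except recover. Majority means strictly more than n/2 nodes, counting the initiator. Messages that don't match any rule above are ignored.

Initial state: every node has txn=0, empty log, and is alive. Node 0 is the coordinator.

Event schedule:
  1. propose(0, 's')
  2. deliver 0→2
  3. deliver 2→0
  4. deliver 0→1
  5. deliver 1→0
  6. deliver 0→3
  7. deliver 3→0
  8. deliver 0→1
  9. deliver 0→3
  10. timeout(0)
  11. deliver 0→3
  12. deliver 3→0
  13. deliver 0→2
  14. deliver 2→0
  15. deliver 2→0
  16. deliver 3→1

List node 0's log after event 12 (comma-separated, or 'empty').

e1 propose(0,'s'): 0[coor,t=1,-]
e2 deliver 0→2: 2[part,t=1,-]
e3 deliver 2→0: ·
e4 deliver 0→1: 1[part,t=1,-]
e5 deliver 1→0: ·
e6 deliver 0→3: 3[part,t=1,-]
e7 deliver 3→0: 0[coor,t=1,s]
e8 deliver 0→1: 1[part,t=1,s]
e9 deliver 0→3: 3[part,t=1,s]
e10 timeout(0): 0[coor,t=2,s]
e11 deliver 0→3: 3[part,t=2,s]
e12 deliver 3→0: ·

s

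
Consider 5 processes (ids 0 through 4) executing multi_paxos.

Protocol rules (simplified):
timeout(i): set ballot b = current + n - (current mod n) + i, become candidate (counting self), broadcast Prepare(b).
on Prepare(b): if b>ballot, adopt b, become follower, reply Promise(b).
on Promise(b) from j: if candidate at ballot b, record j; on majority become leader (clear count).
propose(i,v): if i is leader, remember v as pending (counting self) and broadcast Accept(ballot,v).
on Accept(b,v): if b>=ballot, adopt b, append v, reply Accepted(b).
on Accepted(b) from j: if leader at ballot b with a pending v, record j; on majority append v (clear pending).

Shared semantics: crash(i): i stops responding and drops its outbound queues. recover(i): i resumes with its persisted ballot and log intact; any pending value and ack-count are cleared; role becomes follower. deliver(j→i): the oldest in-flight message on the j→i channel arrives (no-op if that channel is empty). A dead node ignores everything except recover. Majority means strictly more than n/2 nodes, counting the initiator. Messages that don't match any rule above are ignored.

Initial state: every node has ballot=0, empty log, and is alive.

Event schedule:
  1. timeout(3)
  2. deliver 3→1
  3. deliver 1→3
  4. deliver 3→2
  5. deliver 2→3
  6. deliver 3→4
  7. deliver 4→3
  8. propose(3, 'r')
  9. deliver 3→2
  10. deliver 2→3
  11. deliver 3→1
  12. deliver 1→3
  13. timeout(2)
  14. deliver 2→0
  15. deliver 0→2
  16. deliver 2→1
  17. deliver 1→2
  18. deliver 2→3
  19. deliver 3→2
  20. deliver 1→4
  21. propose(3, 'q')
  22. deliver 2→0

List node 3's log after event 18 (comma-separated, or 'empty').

r

[1] timeout(3) → N3(cand b8 [-])
[2] deliver 3→1 → N1(foll b8 [-])
[3] deliver 1→3 → ∅
[4] deliver 3→2 → N2(foll b8 [-])
[5] deliver 2→3 → N3(lead b8 [-])
[6] deliver 3→4 → N4(foll b8 [-])
[7] deliver 4→3 → ∅
[8] propose(3,'r') → ∅
[9] deliver 3→2 → N2(foll b8 [r])
[10] deliver 2→3 → ∅
[11] deliver 3→1 → N1(foll b8 [r])
[12] deliver 1→3 → N3(lead b8 [r])
[13] timeout(2) → N2(cand b12 [r])
[14] deliver 2→0 → N0(foll b12 [-])
[15] deliver 0→2 → ∅
[16] deliver 2→1 → N1(foll b12 [r])
[17] deliver 1→2 → N2(lead b12 [r])
[18] deliver 2→3 → N3(foll b12 [r])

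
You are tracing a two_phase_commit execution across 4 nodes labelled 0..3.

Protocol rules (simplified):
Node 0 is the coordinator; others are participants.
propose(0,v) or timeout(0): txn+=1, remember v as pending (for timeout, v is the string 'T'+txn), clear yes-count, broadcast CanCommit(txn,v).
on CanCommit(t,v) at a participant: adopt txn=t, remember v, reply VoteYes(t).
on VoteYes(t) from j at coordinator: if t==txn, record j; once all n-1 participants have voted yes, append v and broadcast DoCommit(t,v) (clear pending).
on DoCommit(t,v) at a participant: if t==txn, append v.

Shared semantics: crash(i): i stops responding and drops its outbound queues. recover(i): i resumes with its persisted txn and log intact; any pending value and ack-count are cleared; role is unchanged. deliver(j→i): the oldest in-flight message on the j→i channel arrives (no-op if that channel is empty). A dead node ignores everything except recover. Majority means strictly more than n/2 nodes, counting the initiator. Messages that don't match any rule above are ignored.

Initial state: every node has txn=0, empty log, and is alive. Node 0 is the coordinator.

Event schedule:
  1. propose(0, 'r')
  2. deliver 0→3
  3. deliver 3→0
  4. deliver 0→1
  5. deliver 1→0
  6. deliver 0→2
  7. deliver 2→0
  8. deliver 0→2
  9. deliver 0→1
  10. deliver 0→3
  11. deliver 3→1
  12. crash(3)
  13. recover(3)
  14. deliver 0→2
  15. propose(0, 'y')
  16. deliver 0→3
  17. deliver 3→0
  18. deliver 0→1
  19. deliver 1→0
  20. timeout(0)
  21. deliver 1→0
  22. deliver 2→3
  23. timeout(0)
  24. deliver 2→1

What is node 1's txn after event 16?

[1] propose(0,'r') → N0(coor t1 [-])
[2] deliver 0→3 → N3(part t1 [-])
[3] deliver 3→0 → ∅
[4] deliver 0→1 → N1(part t1 [-])
[5] deliver 1→0 → ∅
[6] deliver 0→2 → N2(part t1 [-])
[7] deliver 2→0 → N0(coor t1 [r])
[8] deliver 0→2 → N2(part t1 [r])
[9] deliver 0→1 → N1(part t1 [r])
[10] deliver 0→3 → N3(part t1 [r])
[11] deliver 3→1 → ∅
[12] crash(3) → N3(✗part t1 [r])
[13] recover(3) → N3(part t1 [r])
[14] deliver 0→2 → ∅
[15] propose(0,'y') → N0(coor t2 [r])
[16] deliver 0→3 → N3(part t2 [r])

1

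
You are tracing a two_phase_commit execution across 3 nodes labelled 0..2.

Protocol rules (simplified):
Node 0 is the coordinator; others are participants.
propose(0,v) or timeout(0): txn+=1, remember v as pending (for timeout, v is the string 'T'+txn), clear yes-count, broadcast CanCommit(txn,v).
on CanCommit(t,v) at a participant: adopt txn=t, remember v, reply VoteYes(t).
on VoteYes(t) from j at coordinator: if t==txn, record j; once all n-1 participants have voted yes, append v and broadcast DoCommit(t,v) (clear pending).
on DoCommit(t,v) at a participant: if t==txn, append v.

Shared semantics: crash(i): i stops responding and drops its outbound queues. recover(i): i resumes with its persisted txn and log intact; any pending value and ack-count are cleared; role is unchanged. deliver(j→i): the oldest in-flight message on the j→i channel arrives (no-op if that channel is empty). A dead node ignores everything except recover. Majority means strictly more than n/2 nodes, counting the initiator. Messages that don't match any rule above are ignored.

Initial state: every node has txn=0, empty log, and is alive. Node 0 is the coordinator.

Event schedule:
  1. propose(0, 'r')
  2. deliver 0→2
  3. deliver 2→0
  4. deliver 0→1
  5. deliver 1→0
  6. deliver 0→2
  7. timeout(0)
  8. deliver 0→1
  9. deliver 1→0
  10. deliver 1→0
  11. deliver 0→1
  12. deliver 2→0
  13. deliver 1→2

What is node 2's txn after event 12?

after 1 — propose(0,'r'): n0:coor/t1/[-]
after 2 — deliver 0→2: n2:part/t1/[-]
after 3 — deliver 2→0: ·
after 4 — deliver 0→1: n1:part/t1/[-]
after 5 — deliver 1→0: n0:coor/t1/[r]
after 6 — deliver 0→2: n2:part/t1/[r]
after 7 — timeout(0): n0:coor/t2/[r]
after 8 — deliver 0→1: n1:part/t1/[r]
after 9 — deliver 1→0: ·
after 10 — deliver 1→0: ·
after 11 — deliver 0→1: n1:part/t2/[r]
after 12 — deliver 2→0: ·

1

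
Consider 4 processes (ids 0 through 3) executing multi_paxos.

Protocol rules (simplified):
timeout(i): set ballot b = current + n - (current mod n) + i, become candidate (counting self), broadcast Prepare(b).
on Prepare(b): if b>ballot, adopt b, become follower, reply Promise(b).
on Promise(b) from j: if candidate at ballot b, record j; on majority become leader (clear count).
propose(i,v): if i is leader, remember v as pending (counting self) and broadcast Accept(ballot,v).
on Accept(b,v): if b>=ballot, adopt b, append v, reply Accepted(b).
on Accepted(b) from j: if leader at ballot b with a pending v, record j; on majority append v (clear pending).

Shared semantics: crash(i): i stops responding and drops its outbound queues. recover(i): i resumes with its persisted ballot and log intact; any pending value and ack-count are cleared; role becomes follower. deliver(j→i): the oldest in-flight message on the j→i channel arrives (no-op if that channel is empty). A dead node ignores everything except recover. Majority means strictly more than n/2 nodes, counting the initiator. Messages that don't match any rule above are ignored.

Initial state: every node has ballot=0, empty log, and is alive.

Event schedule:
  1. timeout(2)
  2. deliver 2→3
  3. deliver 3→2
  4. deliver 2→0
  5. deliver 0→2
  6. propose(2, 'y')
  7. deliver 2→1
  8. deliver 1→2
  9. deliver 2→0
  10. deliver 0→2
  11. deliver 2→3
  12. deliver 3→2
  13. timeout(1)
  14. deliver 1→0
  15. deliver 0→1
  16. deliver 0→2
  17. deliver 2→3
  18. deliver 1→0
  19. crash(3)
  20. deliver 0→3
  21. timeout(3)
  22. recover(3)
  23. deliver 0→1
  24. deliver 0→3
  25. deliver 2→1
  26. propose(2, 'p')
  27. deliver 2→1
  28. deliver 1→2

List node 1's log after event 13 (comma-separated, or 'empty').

empty

step 1 timeout(2): 2={cand,b=6,log=-}
step 2 deliver 2→3: 3={foll,b=6,log=-}
step 3 deliver 3→2: —
step 4 deliver 2→0: 0={foll,b=6,log=-}
step 5 deliver 0→2: 2={lead,b=6,log=-}
step 6 propose(2,'y'): —
step 7 deliver 2→1: 1={foll,b=6,log=-}
step 8 deliver 1→2: —
step 9 deliver 2→0: 0={foll,b=6,log=y}
step 10 deliver 0→2: —
step 11 deliver 2→3: 3={foll,b=6,log=y}
step 12 deliver 3→2: 2={lead,b=6,log=y}
step 13 timeout(1): 1={cand,b=9,log=-}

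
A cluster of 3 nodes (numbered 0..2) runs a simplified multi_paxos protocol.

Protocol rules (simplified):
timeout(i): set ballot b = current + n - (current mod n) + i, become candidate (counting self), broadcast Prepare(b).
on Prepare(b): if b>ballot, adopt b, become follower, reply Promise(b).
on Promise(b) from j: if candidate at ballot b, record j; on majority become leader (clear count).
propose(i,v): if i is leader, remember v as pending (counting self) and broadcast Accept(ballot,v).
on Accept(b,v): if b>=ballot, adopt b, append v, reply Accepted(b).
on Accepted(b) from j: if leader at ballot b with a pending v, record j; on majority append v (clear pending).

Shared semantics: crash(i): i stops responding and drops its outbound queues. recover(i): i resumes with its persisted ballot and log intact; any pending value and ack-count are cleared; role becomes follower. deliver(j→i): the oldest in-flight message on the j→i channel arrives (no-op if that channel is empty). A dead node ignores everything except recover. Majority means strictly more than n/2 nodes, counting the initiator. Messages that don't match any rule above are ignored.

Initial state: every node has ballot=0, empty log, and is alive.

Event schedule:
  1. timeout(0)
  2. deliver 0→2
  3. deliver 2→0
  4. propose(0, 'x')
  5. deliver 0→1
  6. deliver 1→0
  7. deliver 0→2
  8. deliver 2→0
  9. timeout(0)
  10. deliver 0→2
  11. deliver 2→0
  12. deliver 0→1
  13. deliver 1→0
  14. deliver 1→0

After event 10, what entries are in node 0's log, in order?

[1] timeout(0) → N0(cand b3 [-])
[2] deliver 0→2 → N2(foll b3 [-])
[3] deliver 2→0 → N0(lead b3 [-])
[4] propose(0,'x') → ∅
[5] deliver 0→1 → N1(foll b3 [-])
[6] deliver 1→0 → ∅
[7] deliver 0→2 → N2(foll b3 [x])
[8] deliver 2→0 → N0(lead b3 [x])
[9] timeout(0) → N0(cand b6 [x])
[10] deliver 0→2 → N2(foll b6 [x])

x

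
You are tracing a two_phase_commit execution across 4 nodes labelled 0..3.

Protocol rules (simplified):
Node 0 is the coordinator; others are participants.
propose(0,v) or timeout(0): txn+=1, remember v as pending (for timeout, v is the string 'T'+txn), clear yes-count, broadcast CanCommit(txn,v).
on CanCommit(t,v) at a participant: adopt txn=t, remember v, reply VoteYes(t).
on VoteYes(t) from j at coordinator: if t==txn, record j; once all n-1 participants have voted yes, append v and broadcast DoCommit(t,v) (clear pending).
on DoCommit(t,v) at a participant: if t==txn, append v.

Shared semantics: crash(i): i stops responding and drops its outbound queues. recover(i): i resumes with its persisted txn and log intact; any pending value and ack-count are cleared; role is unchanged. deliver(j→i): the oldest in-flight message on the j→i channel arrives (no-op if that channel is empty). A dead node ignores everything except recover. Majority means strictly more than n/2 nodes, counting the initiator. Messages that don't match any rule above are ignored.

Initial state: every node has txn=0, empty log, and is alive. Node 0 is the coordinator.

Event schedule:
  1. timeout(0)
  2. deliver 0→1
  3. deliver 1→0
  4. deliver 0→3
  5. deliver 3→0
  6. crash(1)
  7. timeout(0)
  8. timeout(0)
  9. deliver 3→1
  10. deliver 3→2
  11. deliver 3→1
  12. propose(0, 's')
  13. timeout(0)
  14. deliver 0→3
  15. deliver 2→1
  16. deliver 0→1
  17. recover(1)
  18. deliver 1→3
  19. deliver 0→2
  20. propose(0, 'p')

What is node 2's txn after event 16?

0

[1] timeout(0) → N0(coor t1 [-])
[2] deliver 0→1 → N1(part t1 [-])
[3] deliver 1→0 → ∅
[4] deliver 0→3 → N3(part t1 [-])
[5] deliver 3→0 → ∅
[6] crash(1) → N1(✗part t1 [-])
[7] timeout(0) → N0(coor t2 [-])
[8] timeout(0) → N0(coor t3 [-])
[9] deliver 3→1 → ∅
[10] deliver 3→2 → ∅
[11] deliver 3→1 → ∅
[12] propose(0,'s') → N0(coor t4 [-])
[13] timeout(0) → N0(coor t5 [-])
[14] deliver 0→3 → N3(part t2 [-])
[15] deliver 2→1 → ∅
[16] deliver 0→1 → ∅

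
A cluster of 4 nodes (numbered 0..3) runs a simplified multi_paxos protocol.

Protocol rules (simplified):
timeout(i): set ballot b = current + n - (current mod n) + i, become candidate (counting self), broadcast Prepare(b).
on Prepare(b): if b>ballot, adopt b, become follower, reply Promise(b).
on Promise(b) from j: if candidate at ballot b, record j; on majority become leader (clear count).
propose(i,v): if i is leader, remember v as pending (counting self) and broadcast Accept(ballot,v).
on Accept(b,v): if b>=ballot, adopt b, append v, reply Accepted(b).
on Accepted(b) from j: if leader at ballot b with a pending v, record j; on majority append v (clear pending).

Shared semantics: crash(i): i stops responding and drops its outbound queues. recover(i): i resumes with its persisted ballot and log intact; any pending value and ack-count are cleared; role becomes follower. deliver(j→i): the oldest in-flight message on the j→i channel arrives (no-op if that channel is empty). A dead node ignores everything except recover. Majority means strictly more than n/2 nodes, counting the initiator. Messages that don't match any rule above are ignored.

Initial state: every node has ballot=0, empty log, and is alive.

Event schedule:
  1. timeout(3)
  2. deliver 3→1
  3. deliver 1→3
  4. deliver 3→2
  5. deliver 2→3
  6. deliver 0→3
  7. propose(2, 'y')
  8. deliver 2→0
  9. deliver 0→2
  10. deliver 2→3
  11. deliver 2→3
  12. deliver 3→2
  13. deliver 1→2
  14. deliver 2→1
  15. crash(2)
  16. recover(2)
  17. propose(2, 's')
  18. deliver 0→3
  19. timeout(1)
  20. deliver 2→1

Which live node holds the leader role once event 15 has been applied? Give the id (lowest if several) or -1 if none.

3

after 1 — timeout(3): n3:cand/b7/[-]
after 2 — deliver 3→1: n1:foll/b7/[-]
after 3 — deliver 1→3: ·
after 4 — deliver 3→2: n2:foll/b7/[-]
after 5 — deliver 2→3: n3:lead/b7/[-]
after 6 — deliver 0→3: ·
after 7 — propose(2,'y'): ·
after 8 — deliver 2→0: ·
after 9 — deliver 0→2: ·
after 10 — deliver 2→3: ·
after 11 — deliver 2→3: ·
after 12 — deliver 3→2: ·
after 13 — deliver 1→2: ·
after 14 — deliver 2→1: ·
after 15 — crash(2): n2:✗foll/b7/[-]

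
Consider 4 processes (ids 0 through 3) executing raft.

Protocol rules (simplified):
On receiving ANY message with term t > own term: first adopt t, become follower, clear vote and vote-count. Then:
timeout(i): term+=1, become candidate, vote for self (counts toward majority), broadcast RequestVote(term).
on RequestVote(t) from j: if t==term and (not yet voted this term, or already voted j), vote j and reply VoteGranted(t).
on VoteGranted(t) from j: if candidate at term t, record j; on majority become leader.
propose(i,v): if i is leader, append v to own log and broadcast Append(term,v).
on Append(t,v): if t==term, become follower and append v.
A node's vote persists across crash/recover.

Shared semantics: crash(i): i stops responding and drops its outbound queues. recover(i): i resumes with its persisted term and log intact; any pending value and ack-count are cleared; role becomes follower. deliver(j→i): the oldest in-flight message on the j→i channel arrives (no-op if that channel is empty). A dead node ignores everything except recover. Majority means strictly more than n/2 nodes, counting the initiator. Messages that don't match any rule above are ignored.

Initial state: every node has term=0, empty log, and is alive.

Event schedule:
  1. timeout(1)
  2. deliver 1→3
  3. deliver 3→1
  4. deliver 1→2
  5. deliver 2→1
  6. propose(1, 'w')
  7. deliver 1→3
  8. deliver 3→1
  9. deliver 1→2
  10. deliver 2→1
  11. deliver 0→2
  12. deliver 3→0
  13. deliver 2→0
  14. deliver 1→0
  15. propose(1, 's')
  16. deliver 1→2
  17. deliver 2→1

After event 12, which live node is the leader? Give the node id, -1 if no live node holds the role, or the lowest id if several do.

step 1 timeout(1): 1={cand,t=1,log=-}
step 2 deliver 1→3: 3={foll,t=1,log=-}
step 3 deliver 3→1: —
step 4 deliver 1→2: 2={foll,t=1,log=-}
step 5 deliver 2→1: 1={lead,t=1,log=-}
step 6 propose(1,'w'): 1={lead,t=1,log=w}
step 7 deliver 1→3: 3={foll,t=1,log=w}
step 8 deliver 3→1: —
step 9 deliver 1→2: 2={foll,t=1,log=w}
step 10 deliver 2→1: —
step 11 deliver 0→2: —
step 12 deliver 3→0: —

1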